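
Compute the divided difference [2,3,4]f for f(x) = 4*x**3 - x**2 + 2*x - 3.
35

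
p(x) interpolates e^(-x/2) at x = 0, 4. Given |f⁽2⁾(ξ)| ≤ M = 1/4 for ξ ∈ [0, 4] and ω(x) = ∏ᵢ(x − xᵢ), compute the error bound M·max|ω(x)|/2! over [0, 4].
1/2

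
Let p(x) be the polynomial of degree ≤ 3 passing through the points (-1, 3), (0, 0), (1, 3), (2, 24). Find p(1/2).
0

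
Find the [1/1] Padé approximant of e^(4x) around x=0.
(2*x + 1)/(1 - 2*x)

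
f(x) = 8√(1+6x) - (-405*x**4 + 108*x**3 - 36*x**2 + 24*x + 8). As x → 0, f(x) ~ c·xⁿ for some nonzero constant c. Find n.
5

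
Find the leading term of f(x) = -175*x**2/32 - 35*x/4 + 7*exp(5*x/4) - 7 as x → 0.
875*x**3/384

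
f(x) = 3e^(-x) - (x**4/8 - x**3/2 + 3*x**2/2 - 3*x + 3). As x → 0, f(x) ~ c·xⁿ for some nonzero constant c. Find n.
5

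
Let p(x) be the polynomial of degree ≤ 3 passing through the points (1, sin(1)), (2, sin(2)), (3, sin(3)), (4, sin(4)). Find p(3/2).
sin(4)/16 - 5*sin(3)/16 + 5*sin(1)/16 + 15*sin(2)/16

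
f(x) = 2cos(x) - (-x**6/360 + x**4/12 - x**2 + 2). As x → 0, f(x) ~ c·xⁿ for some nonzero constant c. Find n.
8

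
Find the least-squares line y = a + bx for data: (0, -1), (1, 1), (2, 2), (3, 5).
a = -11/10, b = 19/10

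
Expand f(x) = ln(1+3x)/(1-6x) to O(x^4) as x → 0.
3*x + 27*x**2/2 + 90*x**3 + O(x**4)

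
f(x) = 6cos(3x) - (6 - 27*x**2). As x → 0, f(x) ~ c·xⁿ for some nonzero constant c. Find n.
4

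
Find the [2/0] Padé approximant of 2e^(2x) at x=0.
4*x**2 + 4*x + 2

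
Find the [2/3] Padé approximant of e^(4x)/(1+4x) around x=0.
(52*x**2/35 + 72*x/35 + 1)/(512*x**3/105 - 228*x**2/35 + 72*x/35 + 1)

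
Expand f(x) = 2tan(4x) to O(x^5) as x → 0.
8*x + 128*x**3/3 + O(x**5)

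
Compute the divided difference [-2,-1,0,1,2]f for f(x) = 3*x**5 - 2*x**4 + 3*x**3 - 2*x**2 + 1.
-2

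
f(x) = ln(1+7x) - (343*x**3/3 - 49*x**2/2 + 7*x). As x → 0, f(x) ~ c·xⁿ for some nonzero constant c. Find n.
4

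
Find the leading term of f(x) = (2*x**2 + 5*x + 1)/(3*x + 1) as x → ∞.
2*x/3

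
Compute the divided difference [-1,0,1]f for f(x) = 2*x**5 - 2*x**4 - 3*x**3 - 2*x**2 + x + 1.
-4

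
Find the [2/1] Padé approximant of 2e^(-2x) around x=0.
(4*x**2/3 - 8*x/3 + 2)/(2*x/3 + 1)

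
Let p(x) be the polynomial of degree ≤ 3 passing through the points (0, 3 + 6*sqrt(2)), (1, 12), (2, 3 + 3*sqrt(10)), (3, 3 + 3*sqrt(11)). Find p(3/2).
-3*sqrt(11)/16 - 3*sqrt(2)/8 + 27*sqrt(10)/16 + 129/16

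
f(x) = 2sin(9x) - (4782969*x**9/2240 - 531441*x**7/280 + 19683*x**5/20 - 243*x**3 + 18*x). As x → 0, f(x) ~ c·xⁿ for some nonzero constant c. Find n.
11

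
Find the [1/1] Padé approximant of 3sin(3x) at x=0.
9*x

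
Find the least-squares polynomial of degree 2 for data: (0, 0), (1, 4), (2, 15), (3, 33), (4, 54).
-12/35 + (139/70)x + (41/14)x²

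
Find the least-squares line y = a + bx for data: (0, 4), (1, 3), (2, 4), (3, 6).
a = 16/5, b = 7/10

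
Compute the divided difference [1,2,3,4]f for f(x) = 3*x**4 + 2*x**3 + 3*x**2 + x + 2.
32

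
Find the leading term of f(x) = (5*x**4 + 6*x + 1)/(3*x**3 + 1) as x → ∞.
5*x/3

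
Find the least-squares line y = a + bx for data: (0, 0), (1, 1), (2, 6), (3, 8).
a = -3/5, b = 29/10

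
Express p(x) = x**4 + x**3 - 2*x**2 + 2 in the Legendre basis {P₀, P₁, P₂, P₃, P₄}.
(23/15)P₀ + (3/5)P₁ + (-16/21)P₂ + (2/5)P₃ + (8/35)P₄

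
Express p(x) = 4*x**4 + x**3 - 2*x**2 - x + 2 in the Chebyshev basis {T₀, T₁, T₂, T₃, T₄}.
(5/2)T₀ + (-1/4)T₁ + T₂ + (1/4)T₃ + (1/2)T₄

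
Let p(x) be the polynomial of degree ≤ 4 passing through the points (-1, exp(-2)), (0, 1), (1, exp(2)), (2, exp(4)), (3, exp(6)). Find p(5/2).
(-70*exp(4) - 5 + 28*exp(2) + 140*exp(6) + 35*exp(8))*exp(-2)/128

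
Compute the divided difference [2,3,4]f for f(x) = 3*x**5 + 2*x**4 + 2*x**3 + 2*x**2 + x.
985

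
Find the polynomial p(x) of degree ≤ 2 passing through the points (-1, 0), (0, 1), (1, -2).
-2*x**2 - x + 1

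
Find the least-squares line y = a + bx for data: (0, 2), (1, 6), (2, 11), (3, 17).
a = 3/2, b = 5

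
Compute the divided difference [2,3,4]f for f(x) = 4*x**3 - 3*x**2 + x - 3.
33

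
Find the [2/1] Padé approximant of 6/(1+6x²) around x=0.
6 - 36*x**2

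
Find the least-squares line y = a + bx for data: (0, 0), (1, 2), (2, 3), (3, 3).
a = 1/2, b = 1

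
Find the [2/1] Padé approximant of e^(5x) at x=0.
(25*x**2/6 + 10*x/3 + 1)/(1 - 5*x/3)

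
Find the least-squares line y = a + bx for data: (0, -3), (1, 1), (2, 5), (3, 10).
a = -16/5, b = 43/10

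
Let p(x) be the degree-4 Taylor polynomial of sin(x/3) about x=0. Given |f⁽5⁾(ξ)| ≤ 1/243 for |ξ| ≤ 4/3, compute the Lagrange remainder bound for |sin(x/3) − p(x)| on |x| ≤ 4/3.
128/885735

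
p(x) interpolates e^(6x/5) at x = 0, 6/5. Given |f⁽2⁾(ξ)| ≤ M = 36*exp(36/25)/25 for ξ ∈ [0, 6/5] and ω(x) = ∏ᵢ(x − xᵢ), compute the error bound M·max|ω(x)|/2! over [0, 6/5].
162*exp(36/25)/625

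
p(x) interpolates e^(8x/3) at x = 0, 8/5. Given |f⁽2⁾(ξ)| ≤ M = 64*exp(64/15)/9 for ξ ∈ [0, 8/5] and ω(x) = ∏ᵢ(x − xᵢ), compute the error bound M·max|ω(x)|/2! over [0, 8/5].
512*exp(64/15)/225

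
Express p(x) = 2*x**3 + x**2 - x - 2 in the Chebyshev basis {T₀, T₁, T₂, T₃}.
(-3/2)T₀ + (1/2)T₁ + (1/2)T₂ + (1/2)T₃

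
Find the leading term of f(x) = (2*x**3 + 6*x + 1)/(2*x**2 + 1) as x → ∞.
x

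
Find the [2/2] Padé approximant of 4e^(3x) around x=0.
(3*x**2 + 6*x + 4)/(3*x**2/4 - 3*x/2 + 1)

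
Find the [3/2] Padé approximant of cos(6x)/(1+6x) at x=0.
(126*x**3 - 21*x**2 - 6*x + 1)/(1 - 39*x**2)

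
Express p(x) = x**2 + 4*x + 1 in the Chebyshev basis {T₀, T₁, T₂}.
(3/2)T₀ + (4)T₁ + (1/2)T₂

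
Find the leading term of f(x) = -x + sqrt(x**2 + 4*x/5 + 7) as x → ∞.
2/5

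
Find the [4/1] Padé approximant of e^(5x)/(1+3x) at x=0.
(310625*x**4/12696 + 20875*x**3/1587 + 10725*x**2/1058 + 2020*x/529 + 1)/(962*x/529 + 1)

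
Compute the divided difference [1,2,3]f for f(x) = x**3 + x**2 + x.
7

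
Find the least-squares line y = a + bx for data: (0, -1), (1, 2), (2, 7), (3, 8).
a = -4/5, b = 16/5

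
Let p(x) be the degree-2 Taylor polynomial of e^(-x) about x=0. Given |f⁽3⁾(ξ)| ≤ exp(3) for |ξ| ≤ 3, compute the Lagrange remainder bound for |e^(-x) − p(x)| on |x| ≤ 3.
9*exp(3)/2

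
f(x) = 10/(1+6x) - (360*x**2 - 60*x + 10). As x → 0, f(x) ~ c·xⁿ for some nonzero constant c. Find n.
3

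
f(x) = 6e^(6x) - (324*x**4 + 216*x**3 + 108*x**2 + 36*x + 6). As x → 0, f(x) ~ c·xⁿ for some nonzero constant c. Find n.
5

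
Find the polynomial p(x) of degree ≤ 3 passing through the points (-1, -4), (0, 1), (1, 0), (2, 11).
3*x**3 - 3*x**2 - x + 1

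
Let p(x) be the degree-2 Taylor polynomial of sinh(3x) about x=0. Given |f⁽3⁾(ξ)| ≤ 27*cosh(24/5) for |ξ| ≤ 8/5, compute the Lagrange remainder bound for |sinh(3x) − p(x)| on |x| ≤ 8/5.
2304*cosh(24/5)/125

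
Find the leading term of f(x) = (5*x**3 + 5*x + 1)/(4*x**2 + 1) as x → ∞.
5*x/4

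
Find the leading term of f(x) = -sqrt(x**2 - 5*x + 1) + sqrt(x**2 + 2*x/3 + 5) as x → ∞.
17/6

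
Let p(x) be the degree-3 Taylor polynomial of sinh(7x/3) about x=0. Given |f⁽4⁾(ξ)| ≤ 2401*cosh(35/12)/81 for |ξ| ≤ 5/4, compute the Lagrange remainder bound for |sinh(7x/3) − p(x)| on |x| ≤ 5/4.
1500625*cosh(35/12)/497664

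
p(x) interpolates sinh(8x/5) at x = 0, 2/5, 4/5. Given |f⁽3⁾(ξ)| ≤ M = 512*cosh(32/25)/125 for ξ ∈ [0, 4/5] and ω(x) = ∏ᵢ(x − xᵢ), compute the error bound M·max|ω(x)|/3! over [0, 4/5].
4096*sqrt(3)*cosh(32/25)/421875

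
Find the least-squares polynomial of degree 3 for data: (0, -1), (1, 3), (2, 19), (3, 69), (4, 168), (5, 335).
-107/126 + (1805/756)x + (-263/126)x² + (325/108)x³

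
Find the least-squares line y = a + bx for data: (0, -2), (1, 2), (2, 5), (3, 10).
a = -21/10, b = 39/10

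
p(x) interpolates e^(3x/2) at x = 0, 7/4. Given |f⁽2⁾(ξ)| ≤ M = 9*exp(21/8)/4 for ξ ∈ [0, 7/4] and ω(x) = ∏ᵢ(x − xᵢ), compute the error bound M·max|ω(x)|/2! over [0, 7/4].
441*exp(21/8)/512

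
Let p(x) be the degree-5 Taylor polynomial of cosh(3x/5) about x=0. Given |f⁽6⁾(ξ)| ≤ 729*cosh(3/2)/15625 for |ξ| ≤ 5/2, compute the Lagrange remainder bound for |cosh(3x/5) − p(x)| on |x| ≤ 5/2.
81*cosh(3/2)/5120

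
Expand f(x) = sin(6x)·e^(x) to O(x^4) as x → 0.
6*x + 6*x**2 - 33*x**3 + O(x**4)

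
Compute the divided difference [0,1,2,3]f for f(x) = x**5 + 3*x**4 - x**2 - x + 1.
43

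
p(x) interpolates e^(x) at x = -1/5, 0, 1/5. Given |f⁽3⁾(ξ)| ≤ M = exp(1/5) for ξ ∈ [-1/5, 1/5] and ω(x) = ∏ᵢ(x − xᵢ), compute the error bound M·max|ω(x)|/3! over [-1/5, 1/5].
sqrt(3)*exp(1/5)/3375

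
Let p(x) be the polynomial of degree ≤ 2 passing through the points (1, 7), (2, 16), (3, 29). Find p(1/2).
4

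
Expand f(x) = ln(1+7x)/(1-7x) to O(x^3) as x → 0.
7*x + 49*x**2/2 + O(x**3)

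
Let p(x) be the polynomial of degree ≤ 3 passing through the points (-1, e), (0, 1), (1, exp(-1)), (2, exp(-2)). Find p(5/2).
(-35*e + 35 + (21 - 5*e)*exp(2))*exp(-2)/16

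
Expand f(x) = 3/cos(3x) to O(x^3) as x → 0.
3 + 27*x**2/2 + O(x**3)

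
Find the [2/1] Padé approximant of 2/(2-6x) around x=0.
1/(1 - 3*x)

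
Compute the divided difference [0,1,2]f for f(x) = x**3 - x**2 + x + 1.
2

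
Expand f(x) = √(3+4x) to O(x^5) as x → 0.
sqrt(3) + 2*sqrt(3)*x/3 - 2*sqrt(3)*x**2/9 + 4*sqrt(3)*x**3/27 - 10*sqrt(3)*x**4/81 + O(x**5)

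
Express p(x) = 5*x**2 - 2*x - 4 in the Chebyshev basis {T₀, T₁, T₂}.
(-3/2)T₀ + (-2)T₁ + (5/2)T₂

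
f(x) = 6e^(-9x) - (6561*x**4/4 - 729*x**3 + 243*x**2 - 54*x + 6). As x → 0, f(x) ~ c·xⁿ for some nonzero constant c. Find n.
5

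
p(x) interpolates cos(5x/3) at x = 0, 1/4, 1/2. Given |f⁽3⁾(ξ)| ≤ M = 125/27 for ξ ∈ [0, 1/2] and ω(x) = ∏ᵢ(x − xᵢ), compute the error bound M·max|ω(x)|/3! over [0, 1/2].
125*sqrt(3)/46656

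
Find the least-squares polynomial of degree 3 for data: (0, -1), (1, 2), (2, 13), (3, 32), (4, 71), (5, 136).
-9/7 + (13/3)x + (-17/14)x² + (7/6)x³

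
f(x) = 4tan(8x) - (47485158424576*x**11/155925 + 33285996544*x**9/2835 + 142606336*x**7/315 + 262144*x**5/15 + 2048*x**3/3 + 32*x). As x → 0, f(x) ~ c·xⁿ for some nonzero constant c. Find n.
13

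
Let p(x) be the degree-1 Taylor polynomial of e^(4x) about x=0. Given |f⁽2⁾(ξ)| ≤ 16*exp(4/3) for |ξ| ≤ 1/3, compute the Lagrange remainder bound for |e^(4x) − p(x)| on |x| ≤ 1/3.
8*exp(4/3)/9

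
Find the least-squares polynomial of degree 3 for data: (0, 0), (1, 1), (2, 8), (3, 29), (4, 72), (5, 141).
8/63 + (-124/189)x + (2/63)x² + (31/27)x³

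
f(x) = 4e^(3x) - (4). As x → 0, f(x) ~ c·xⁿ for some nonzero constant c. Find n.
1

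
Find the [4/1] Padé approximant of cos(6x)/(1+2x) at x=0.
(54*x**4 - 18*x**2 + 1)/(2*x + 1)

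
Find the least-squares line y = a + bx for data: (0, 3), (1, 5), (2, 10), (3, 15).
a = 21/10, b = 41/10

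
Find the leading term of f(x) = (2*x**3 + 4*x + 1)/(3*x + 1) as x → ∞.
2*x**2/3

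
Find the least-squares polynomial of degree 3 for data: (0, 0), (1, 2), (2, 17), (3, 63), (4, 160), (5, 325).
1/63 + (653/378)x + (-719/252)x² + (335/108)x³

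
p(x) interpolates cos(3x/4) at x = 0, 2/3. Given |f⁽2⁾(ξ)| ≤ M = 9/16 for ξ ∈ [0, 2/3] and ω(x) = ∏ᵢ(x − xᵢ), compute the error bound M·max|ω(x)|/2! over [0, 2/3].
1/32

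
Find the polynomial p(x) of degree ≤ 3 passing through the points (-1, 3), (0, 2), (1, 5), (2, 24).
2*x**3 + 2*x**2 - x + 2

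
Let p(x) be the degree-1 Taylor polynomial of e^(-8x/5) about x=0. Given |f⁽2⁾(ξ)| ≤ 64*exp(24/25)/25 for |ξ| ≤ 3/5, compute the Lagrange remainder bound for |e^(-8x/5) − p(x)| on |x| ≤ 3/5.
288*exp(24/25)/625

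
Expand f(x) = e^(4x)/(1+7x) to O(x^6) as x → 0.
1 - 3*x + 29*x**2 - 577*x**3/3 + 1357*x**4 - 142357*x**5/15 + O(x**6)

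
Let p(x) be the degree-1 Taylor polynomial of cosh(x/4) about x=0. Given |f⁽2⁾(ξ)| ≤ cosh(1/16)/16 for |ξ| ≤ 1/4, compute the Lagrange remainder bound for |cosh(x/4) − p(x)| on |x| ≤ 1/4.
cosh(1/16)/512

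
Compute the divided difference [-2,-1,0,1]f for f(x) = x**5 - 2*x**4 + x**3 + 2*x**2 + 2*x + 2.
10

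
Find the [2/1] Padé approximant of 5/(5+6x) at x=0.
1/(6*x/5 + 1)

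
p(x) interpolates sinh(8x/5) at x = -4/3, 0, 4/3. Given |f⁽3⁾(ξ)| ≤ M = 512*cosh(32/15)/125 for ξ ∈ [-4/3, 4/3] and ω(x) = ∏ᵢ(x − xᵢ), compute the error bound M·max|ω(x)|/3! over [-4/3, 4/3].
32768*sqrt(3)*cosh(32/15)/91125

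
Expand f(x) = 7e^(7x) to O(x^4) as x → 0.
7 + 49*x + 343*x**2/2 + 2401*x**3/6 + O(x**4)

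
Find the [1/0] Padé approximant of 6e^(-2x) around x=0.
6 - 12*x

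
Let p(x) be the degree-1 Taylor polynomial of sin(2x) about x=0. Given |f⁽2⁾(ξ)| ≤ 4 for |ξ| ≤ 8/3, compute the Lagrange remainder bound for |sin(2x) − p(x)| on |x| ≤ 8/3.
128/9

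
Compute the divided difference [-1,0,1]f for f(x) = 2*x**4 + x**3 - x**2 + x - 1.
1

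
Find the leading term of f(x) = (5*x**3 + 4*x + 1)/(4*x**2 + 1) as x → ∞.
5*x/4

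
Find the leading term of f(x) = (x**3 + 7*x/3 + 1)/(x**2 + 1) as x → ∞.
x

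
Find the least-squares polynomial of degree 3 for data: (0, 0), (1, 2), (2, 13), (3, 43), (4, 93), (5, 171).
17/126 + (-1769/756)x + (697/252)x² + (49/54)x³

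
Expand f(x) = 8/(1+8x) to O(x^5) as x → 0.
8 - 64*x + 512*x**2 - 4096*x**3 + 32768*x**4 + O(x**5)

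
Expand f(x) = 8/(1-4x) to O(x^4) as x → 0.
8 + 32*x + 128*x**2 + 512*x**3 + O(x**4)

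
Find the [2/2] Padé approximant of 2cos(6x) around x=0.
(2 - 30*x**2)/(3*x**2 + 1)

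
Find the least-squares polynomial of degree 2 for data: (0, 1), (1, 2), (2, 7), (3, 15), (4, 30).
43/35 + (-123/70)x + (31/14)x²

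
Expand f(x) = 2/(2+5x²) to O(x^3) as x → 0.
1 - 5*x**2/2 + O(x**3)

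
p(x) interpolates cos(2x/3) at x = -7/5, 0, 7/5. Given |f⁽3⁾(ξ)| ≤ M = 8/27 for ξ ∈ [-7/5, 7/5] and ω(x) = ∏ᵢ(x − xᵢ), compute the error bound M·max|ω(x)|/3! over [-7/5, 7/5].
2744*sqrt(3)/91125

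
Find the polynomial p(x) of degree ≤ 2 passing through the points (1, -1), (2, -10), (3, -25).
2 - 3*x**2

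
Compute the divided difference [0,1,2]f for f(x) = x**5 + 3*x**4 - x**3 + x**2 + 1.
34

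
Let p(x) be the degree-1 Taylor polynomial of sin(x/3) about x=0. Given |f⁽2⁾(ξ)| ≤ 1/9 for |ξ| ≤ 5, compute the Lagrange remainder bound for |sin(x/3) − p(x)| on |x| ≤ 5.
25/18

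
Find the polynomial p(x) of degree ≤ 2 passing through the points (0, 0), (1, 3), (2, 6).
3*x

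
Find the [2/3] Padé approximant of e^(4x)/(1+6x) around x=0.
(136*x**2/95 + 194*x/95 + 1)/(2144*x**3/285 - 996*x**2/95 + 384*x/95 + 1)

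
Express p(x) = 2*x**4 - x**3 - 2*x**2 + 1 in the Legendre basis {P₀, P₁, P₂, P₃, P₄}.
(11/15)P₀ + (-3/5)P₁ + (-4/21)P₂ + (-2/5)P₃ + (16/35)P₄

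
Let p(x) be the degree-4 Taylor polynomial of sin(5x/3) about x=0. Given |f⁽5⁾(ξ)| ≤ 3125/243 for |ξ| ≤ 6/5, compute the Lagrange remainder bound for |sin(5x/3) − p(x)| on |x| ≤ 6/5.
4/15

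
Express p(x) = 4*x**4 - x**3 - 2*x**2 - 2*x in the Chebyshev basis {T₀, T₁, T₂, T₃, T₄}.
(1/2)T₀ + (-11/4)T₁ + T₂ + (-1/4)T₃ + (1/2)T₄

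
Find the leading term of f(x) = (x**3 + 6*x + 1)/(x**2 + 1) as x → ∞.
x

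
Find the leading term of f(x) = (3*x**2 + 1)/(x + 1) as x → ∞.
3*x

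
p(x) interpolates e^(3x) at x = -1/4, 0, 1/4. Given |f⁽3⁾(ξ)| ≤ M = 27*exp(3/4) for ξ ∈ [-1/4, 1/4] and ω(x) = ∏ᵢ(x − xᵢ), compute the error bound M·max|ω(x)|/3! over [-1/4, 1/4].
sqrt(3)*exp(3/4)/64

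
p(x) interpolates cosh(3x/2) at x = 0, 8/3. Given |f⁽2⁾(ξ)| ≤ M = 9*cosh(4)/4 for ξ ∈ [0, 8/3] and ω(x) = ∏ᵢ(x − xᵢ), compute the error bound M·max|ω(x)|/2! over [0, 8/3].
2*cosh(4)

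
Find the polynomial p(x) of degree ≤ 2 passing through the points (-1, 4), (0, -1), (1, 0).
3*x**2 - 2*x - 1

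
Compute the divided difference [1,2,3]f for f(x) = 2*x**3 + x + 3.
12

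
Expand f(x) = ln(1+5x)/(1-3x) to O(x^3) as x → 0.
5*x + 5*x**2/2 + O(x**3)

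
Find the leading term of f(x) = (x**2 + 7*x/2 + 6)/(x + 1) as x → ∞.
x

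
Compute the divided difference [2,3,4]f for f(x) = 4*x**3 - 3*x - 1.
36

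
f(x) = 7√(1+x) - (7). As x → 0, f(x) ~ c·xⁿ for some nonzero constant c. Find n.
1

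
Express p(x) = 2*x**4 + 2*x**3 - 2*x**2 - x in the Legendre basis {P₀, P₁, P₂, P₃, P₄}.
(-4/15)P₀ + (1/5)P₁ + (-4/21)P₂ + (4/5)P₃ + (16/35)P₄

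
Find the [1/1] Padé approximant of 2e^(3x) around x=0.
(3*x + 2)/(1 - 3*x/2)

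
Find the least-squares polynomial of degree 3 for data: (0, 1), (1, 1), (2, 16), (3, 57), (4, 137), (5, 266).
64/63 + (-1363/378)x + (415/252)x² + (209/108)x³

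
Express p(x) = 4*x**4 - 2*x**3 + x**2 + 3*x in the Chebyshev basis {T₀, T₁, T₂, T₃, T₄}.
(2)T₀ + (3/2)T₁ + (5/2)T₂ + (-1/2)T₃ + (1/2)T₄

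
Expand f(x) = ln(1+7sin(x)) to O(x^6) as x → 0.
7*x - 49*x**2/2 + 679*x**3/6 - 7105*x**4/12 + 79303*x**5/24 + O(x**6)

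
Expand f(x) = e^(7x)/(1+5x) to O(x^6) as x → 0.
1 + 2*x + 29*x**2/2 - 46*x**3/3 + 4241*x**4/24 - 44609*x**5/60 + O(x**6)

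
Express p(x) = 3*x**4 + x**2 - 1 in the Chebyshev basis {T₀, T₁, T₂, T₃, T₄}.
(5/8)T₀ + (2)T₂ + (3/8)T₄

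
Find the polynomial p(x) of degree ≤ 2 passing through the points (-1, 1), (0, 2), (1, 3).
x + 2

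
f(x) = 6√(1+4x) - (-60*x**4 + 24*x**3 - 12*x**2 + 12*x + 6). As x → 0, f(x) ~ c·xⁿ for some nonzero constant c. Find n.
5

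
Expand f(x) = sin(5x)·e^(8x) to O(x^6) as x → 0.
5*x + 40*x**2 + 835*x**3/6 + 260*x**4 + 5105*x**5/24 + O(x**6)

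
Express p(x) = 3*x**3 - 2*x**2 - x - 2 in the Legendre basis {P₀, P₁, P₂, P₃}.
(-8/3)P₀ + (4/5)P₁ + (-4/3)P₂ + (6/5)P₃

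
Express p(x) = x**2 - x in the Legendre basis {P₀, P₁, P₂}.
(1/3)P₀ - P₁ + (2/3)P₂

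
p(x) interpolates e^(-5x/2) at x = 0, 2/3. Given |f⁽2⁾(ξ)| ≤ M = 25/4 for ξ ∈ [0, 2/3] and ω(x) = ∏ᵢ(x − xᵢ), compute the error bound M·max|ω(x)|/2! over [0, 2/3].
25/72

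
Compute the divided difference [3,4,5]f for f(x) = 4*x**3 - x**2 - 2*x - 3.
47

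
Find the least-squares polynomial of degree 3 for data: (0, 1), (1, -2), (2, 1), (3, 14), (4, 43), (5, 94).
58/63 + (-1303/378)x + (-8/63)x² + (49/54)x³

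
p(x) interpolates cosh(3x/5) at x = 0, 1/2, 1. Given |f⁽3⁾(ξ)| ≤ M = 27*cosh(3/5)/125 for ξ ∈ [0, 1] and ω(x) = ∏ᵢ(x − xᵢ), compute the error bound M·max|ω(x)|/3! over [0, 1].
sqrt(3)*cosh(3/5)/1000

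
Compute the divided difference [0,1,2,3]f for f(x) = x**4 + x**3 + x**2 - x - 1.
7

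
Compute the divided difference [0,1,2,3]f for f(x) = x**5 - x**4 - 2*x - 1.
19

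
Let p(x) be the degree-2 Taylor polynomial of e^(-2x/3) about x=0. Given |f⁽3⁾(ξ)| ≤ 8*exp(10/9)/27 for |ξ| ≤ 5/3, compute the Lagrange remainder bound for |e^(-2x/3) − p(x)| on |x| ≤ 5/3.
500*exp(10/9)/2187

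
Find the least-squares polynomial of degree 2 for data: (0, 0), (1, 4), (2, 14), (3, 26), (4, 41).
-13/35 + (124/35)x + (12/7)x²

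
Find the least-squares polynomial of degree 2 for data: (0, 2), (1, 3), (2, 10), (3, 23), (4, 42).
2 + (-2)x + (3)x²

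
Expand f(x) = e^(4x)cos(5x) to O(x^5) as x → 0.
1 + 4*x - 9*x**2/2 - 118*x**3/3 - 1519*x**4/24 + O(x**5)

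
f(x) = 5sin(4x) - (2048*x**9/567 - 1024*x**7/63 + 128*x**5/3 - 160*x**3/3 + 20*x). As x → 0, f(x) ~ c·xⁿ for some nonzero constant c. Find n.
11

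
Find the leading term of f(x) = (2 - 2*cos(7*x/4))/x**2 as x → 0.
49/16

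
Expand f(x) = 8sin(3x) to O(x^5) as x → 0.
24*x - 36*x**3 + O(x**5)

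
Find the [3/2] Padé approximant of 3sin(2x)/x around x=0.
(6 - 14*x**2/5)/(x**2/5 + 1)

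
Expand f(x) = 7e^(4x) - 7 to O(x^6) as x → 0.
28*x + 56*x**2 + 224*x**3/3 + 224*x**4/3 + 896*x**5/15 + O(x**6)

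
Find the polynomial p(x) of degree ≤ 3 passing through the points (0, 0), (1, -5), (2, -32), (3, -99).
-3*x**3 - 2*x**2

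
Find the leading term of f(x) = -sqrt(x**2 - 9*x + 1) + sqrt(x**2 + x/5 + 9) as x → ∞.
23/5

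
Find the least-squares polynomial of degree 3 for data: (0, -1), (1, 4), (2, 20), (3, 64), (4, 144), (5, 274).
-5/6 + (419/252)x + (11/21)x² + (73/36)x³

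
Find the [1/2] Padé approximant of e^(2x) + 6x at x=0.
(722*x/93 + 1)/(-10*x**2/93 - 22*x/93 + 1)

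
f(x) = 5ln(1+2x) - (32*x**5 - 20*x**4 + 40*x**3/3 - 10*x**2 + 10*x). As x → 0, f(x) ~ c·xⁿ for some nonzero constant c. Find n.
6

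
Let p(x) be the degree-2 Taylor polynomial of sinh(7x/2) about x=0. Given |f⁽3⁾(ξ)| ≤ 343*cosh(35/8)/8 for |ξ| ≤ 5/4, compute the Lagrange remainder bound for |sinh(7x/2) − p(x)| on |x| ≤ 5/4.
42875*cosh(35/8)/3072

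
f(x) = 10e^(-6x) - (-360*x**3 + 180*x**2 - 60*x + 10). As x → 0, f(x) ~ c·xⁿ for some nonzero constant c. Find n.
4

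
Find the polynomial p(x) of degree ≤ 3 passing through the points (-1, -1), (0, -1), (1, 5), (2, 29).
2*x**3 + 3*x**2 + x - 1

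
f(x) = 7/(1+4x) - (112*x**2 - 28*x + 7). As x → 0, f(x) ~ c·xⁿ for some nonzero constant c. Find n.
3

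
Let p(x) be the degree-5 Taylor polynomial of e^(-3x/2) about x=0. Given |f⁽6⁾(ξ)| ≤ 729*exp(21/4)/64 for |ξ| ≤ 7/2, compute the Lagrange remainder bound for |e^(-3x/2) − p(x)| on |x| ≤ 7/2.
9529569*exp(21/4)/327680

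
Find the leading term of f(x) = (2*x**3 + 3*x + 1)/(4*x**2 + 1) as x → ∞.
x/2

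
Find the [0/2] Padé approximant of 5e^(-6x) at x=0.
5/(18*x**2 + 6*x + 1)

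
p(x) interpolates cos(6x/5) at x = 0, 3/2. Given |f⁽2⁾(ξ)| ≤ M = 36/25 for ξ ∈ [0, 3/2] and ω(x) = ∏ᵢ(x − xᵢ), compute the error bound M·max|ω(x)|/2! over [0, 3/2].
81/200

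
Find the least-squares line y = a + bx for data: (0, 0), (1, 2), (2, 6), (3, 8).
a = -1/5, b = 14/5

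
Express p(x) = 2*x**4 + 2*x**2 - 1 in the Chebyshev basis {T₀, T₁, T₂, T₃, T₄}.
(3/4)T₀ + (2)T₂ + (1/4)T₄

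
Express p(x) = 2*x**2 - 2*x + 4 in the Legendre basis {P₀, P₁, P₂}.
(14/3)P₀ + (-2)P₁ + (4/3)P₂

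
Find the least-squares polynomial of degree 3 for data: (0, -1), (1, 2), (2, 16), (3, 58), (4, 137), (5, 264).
-47/63 + (-397/378)x + (125/126)x² + (53/27)x³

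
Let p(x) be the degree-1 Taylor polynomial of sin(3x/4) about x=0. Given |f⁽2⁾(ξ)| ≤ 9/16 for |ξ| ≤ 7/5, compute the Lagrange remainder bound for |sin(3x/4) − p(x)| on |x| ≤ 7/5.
441/800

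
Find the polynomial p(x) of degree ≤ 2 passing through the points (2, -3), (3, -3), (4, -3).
-3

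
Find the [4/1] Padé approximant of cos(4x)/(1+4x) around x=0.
(32*x**4/3 - 8*x**2 + 1)/(4*x + 1)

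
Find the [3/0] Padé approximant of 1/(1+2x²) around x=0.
1 - 2*x**2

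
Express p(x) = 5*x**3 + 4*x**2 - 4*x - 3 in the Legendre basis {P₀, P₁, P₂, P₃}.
(-5/3)P₀ - P₁ + (8/3)P₂ + (2)P₃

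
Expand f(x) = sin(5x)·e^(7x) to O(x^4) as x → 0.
5*x + 35*x**2 + 305*x**3/3 + O(x**4)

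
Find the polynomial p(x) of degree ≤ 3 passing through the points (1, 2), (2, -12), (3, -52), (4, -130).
-2*x**3 - x**2 + 3*x + 2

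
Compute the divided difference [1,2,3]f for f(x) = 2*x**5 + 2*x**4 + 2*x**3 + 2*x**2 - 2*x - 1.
244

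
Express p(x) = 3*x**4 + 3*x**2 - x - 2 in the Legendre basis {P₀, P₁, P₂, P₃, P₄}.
(-2/5)P₀ - P₁ + (26/7)P₂ + (24/35)P₄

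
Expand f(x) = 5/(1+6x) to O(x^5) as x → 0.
5 - 30*x + 180*x**2 - 1080*x**3 + 6480*x**4 + O(x**5)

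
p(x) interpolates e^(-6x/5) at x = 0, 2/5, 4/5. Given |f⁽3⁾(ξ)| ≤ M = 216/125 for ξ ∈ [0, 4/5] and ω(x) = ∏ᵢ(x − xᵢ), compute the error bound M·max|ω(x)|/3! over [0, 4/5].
64*sqrt(3)/15625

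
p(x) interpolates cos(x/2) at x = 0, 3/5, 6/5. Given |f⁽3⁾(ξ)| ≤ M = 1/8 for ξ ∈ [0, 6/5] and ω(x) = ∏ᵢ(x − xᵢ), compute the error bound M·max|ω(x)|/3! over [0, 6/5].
sqrt(3)/1000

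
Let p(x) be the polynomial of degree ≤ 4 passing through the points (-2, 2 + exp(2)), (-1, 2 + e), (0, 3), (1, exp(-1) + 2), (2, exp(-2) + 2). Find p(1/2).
(-5 + 60*e + (-20*e + 3*exp(2) + 346)*exp(2))*exp(-2)/128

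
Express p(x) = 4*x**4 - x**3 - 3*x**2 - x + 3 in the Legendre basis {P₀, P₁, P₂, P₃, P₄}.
(14/5)P₀ + (-8/5)P₁ + (2/7)P₂ + (-2/5)P₃ + (32/35)P₄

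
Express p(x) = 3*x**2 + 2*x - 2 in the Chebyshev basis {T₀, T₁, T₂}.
(-1/2)T₀ + (2)T₁ + (3/2)T₂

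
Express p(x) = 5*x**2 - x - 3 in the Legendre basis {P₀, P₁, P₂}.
(-4/3)P₀ - P₁ + (10/3)P₂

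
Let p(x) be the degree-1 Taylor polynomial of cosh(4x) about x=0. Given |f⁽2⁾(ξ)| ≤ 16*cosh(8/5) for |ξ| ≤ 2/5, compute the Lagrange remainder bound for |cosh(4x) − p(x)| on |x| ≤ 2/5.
32*cosh(8/5)/25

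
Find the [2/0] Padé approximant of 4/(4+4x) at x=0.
x**2 - x + 1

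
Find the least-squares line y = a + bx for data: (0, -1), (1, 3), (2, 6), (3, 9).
a = -7/10, b = 33/10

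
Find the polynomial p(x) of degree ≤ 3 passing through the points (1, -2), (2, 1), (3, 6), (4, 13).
x**2 - 3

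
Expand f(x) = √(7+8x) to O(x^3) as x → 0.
sqrt(7) + 4*sqrt(7)*x/7 - 8*sqrt(7)*x**2/49 + O(x**3)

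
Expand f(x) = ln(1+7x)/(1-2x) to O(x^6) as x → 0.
7*x - 21*x**2/2 + 280*x**3/3 - 4963*x**4/12 + 76027*x**5/30 + O(x**6)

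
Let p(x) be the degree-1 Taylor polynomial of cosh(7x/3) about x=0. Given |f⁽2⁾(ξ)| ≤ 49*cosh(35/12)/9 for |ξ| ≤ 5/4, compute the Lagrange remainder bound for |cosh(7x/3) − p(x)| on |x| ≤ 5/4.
1225*cosh(35/12)/288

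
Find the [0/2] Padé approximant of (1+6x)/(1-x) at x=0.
1/(42*x**2 - 7*x + 1)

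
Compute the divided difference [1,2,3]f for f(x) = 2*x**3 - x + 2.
12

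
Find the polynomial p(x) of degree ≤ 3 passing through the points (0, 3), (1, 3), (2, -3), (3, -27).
-2*x**3 + 3*x**2 - x + 3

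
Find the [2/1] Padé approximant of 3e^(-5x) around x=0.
(25*x**2/2 - 10*x + 3)/(5*x/3 + 1)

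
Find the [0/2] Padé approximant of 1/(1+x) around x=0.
1/(x + 1)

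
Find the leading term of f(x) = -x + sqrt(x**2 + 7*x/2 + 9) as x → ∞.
7/4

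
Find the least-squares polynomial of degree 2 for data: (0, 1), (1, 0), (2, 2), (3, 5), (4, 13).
39/35 + (-177/70)x + (19/14)x²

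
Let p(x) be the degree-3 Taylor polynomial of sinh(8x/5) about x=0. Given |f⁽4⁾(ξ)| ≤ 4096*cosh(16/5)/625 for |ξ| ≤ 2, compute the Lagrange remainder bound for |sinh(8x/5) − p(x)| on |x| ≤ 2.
8192*cosh(16/5)/1875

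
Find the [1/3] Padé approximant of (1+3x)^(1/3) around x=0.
(5*x/2 + 1)/(x**3/3 - x**2/2 + 3*x/2 + 1)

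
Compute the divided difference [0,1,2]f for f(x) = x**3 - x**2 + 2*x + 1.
2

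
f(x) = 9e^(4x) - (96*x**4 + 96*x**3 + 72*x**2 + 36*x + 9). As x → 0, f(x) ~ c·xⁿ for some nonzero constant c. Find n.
5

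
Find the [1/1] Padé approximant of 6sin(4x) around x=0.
24*x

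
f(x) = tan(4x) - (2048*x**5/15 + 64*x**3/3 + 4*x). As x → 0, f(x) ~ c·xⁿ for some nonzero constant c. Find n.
7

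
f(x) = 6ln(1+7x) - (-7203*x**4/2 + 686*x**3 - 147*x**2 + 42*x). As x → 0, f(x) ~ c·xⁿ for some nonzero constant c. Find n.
5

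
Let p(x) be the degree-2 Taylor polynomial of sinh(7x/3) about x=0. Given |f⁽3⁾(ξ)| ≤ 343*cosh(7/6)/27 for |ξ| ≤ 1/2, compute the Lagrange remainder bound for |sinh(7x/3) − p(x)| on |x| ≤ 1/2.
343*cosh(7/6)/1296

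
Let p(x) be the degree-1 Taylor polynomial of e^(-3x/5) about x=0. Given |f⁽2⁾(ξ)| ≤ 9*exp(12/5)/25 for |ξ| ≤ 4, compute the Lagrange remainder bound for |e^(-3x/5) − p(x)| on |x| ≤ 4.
72*exp(12/5)/25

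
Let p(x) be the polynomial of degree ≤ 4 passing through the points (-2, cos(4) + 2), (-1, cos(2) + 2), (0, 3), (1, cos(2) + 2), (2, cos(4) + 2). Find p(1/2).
5*cos(2)/16 - cos(4)/64 + 173/64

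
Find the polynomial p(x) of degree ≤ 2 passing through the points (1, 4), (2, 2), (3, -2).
-x**2 + x + 4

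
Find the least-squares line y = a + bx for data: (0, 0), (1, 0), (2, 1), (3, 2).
a = -3/10, b = 7/10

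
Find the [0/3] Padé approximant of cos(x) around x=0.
1/(x**2/2 + 1)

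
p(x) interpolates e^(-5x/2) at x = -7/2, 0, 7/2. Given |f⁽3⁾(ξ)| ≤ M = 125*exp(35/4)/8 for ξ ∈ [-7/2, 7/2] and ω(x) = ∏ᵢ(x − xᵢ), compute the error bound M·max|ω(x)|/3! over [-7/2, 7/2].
42875*sqrt(3)*exp(35/4)/1728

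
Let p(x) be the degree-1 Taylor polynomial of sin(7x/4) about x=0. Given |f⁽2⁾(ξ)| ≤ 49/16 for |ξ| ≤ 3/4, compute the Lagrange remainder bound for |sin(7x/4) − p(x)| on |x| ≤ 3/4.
441/512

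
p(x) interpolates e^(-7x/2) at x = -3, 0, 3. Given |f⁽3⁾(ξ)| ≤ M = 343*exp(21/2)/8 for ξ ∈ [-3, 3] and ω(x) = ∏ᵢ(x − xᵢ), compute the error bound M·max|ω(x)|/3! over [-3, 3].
343*sqrt(3)*exp(21/2)/8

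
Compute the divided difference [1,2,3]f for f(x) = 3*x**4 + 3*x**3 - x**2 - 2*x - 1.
92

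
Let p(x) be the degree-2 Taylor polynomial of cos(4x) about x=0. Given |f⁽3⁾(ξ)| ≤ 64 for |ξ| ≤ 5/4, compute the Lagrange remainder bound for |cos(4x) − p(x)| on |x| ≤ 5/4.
125/6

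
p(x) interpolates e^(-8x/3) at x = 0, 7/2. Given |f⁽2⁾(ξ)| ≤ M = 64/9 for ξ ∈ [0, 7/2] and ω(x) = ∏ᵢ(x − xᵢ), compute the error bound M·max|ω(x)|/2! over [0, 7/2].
98/9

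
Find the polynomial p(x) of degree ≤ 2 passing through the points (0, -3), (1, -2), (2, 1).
x**2 - 3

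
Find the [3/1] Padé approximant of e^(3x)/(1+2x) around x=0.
(171*x**3/8 + 45*x**2/4 + 39*x/4 + 1)/(35*x/4 + 1)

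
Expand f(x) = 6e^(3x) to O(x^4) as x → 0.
6 + 18*x + 27*x**2 + 27*x**3 + O(x**4)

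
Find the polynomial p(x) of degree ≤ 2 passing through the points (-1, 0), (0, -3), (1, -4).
x**2 - 2*x - 3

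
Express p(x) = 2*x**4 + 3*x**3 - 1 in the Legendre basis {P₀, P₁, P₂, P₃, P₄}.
(-3/5)P₀ + (9/5)P₁ + (8/7)P₂ + (6/5)P₃ + (16/35)P₄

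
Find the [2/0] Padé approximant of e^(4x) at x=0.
8*x**2 + 4*x + 1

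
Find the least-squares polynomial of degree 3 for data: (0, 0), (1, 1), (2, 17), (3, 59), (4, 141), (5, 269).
17/126 + (-2759/756)x + (299/126)x² + (197/108)x³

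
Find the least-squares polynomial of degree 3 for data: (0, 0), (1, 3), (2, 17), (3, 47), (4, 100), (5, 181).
-1/63 + (-52/189)x + (43/18)x² + (53/54)x³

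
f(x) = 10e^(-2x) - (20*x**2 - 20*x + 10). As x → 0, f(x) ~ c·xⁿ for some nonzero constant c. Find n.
3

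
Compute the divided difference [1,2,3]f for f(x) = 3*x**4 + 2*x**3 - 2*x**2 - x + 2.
85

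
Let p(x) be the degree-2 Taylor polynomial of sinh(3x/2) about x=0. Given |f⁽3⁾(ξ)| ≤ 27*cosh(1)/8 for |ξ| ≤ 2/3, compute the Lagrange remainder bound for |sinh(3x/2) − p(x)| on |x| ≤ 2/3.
cosh(1)/6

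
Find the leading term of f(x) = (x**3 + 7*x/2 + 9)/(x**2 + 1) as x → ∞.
x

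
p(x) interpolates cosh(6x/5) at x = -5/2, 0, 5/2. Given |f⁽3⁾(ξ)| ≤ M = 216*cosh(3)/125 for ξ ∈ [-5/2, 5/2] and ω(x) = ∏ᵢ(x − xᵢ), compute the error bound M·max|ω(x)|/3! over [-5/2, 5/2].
sqrt(3)*cosh(3)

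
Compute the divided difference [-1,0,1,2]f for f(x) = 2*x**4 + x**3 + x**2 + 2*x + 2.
5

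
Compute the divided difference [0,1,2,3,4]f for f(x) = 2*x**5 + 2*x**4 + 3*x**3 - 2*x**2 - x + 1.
22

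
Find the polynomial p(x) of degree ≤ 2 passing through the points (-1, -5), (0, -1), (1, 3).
4*x - 1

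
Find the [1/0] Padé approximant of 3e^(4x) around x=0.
12*x + 3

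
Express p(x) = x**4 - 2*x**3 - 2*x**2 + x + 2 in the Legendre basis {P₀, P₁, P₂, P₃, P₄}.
(23/15)P₀ + (-1/5)P₁ + (-16/21)P₂ + (-4/5)P₃ + (8/35)P₄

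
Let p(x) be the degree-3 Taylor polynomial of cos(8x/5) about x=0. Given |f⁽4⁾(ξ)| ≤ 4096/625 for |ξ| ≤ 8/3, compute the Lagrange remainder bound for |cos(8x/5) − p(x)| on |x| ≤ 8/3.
2097152/151875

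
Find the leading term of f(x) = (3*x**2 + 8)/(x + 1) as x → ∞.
3*x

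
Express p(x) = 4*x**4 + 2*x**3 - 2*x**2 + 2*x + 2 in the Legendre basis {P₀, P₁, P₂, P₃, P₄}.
(32/15)P₀ + (16/5)P₁ + (20/21)P₂ + (4/5)P₃ + (32/35)P₄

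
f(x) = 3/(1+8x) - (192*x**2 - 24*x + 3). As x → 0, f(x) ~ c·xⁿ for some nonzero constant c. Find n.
3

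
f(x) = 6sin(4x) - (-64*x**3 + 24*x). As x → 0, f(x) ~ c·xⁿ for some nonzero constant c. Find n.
5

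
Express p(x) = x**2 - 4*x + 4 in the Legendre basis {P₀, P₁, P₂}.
(13/3)P₀ + (-4)P₁ + (2/3)P₂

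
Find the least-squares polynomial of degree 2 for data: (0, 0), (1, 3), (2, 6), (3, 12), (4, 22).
3/7 + (31/70)x + (17/14)x²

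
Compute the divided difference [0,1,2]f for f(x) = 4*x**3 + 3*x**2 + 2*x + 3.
15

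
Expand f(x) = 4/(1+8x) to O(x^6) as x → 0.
4 - 32*x + 256*x**2 - 2048*x**3 + 16384*x**4 - 131072*x**5 + O(x**6)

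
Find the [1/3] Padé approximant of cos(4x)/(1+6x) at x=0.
(1 - 10*x/9)/(352*x**3/9 + 4*x**2/3 + 44*x/9 + 1)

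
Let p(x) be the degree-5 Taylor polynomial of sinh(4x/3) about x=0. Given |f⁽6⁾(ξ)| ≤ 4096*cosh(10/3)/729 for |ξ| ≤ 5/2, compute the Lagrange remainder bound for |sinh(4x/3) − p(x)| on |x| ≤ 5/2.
12500*cosh(10/3)/6561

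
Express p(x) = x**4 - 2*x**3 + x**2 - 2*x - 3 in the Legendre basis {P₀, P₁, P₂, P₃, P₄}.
(-37/15)P₀ + (-16/5)P₁ + (26/21)P₂ + (-4/5)P₃ + (8/35)P₄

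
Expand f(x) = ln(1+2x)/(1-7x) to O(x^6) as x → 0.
2*x + 12*x**2 + 260*x**3/3 + 1808*x**4/3 + 63376*x**5/15 + O(x**6)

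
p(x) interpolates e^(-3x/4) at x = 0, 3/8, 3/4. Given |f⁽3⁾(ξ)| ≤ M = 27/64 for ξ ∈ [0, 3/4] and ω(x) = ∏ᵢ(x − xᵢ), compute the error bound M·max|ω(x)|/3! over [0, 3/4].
27*sqrt(3)/32768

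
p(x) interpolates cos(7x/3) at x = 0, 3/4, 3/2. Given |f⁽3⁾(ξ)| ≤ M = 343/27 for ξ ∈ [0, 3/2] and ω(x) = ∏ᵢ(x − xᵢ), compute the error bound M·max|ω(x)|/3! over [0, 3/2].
343*sqrt(3)/1728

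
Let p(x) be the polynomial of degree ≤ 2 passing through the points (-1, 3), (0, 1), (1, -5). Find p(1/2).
-3/2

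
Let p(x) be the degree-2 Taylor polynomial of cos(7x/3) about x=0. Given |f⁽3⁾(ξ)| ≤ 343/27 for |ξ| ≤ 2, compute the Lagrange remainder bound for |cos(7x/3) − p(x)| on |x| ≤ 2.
1372/81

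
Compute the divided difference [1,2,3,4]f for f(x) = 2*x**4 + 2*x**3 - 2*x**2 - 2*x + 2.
22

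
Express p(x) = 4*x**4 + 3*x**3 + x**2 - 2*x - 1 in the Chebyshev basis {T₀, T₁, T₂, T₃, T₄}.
T₀ + (1/4)T₁ + (5/2)T₂ + (3/4)T₃ + (1/2)T₄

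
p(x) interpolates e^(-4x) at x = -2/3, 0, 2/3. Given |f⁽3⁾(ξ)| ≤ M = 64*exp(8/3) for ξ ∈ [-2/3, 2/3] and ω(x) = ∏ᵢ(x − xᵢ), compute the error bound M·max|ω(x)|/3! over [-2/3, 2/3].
512*sqrt(3)*exp(8/3)/729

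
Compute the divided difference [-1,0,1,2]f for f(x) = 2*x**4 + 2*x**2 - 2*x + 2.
4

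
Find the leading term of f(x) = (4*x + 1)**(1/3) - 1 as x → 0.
4*x/3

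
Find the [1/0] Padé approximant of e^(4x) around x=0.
4*x + 1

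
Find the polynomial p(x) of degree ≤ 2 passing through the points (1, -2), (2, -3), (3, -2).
x**2 - 4*x + 1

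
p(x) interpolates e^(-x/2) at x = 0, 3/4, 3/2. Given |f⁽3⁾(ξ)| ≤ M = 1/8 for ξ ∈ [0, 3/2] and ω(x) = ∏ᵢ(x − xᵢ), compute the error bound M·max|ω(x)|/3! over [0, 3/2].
sqrt(3)/512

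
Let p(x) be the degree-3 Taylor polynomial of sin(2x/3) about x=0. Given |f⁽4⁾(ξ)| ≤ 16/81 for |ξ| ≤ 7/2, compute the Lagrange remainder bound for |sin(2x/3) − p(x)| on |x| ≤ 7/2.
2401/1944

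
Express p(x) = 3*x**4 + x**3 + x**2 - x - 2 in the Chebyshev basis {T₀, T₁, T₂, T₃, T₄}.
(-3/8)T₀ + (-1/4)T₁ + (2)T₂ + (1/4)T₃ + (3/8)T₄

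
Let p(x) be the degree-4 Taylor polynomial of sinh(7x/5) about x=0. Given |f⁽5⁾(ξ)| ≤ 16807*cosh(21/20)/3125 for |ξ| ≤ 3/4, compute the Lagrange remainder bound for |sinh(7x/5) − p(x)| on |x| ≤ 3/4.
1361367*cosh(21/20)/128000000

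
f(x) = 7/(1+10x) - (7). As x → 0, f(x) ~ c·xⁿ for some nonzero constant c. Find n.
1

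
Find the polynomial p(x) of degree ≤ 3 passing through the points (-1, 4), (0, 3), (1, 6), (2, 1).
-2*x**3 + 2*x**2 + 3*x + 3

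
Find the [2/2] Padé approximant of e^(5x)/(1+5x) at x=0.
(175*x**2/36 + 10*x/3 + 1)/(-275*x**2/36 + 10*x/3 + 1)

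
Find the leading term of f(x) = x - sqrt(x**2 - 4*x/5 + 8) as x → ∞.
2/5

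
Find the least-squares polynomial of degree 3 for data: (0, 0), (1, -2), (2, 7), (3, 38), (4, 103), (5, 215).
-1/14 + (-81/28)x + (-23/28)x² + (2)x³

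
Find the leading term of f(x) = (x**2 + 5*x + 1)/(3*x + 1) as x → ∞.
x/3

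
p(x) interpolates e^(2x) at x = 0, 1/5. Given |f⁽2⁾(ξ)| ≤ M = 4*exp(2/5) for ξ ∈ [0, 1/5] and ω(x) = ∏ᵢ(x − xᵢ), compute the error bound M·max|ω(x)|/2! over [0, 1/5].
exp(2/5)/50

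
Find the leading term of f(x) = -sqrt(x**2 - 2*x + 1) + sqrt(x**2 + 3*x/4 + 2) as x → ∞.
11/8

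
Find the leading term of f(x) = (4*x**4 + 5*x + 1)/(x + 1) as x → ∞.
4*x**3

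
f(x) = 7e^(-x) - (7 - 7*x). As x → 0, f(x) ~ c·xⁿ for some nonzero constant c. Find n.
2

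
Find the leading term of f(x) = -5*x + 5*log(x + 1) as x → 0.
-5*x**2/2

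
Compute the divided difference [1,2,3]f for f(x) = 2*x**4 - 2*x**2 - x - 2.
48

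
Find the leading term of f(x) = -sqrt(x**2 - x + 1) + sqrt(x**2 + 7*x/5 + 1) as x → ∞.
6/5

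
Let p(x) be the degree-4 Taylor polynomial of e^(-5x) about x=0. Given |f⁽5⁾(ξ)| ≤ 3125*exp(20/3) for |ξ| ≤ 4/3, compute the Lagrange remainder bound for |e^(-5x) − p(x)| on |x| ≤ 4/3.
80000*exp(20/3)/729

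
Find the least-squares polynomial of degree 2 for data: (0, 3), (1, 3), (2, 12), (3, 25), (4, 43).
88/35 + (-43/35)x + (20/7)x²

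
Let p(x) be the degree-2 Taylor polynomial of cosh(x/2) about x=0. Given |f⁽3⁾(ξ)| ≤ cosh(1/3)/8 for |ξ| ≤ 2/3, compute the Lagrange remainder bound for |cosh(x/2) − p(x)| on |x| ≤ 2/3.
cosh(1/3)/162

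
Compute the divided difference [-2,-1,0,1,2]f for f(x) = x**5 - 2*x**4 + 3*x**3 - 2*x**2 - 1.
-2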